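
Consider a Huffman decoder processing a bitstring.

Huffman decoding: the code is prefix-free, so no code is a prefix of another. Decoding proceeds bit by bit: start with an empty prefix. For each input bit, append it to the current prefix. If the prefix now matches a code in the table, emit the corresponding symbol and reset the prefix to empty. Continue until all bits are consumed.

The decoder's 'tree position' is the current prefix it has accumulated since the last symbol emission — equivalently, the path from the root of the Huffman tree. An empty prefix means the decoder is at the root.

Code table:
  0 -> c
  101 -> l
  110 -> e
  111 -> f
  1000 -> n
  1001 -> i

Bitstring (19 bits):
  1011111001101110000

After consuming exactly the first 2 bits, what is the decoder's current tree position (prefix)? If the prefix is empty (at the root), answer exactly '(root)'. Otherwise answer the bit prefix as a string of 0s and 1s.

Answer: 10

Derivation:
Bit 0: prefix='1' (no match yet)
Bit 1: prefix='10' (no match yet)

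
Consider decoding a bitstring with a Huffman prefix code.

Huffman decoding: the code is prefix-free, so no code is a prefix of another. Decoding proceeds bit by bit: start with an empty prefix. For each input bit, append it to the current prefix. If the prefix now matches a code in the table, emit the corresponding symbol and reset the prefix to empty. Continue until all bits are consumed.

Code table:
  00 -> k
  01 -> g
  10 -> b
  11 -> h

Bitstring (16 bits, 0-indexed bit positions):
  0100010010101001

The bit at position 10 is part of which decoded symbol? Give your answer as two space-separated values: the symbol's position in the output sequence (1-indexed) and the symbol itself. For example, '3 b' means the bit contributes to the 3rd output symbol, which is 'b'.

Answer: 6 b

Derivation:
Bit 0: prefix='0' (no match yet)
Bit 1: prefix='01' -> emit 'g', reset
Bit 2: prefix='0' (no match yet)
Bit 3: prefix='00' -> emit 'k', reset
Bit 4: prefix='0' (no match yet)
Bit 5: prefix='01' -> emit 'g', reset
Bit 6: prefix='0' (no match yet)
Bit 7: prefix='00' -> emit 'k', reset
Bit 8: prefix='1' (no match yet)
Bit 9: prefix='10' -> emit 'b', reset
Bit 10: prefix='1' (no match yet)
Bit 11: prefix='10' -> emit 'b', reset
Bit 12: prefix='1' (no match yet)
Bit 13: prefix='10' -> emit 'b', reset
Bit 14: prefix='0' (no match yet)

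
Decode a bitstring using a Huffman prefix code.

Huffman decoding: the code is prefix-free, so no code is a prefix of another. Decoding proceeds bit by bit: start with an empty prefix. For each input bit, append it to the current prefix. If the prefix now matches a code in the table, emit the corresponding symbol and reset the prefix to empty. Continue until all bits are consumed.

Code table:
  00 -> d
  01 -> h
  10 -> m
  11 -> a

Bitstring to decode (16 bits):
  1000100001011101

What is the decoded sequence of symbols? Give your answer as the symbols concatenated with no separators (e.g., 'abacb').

Bit 0: prefix='1' (no match yet)
Bit 1: prefix='10' -> emit 'm', reset
Bit 2: prefix='0' (no match yet)
Bit 3: prefix='00' -> emit 'd', reset
Bit 4: prefix='1' (no match yet)
Bit 5: prefix='10' -> emit 'm', reset
Bit 6: prefix='0' (no match yet)
Bit 7: prefix='00' -> emit 'd', reset
Bit 8: prefix='0' (no match yet)
Bit 9: prefix='01' -> emit 'h', reset
Bit 10: prefix='0' (no match yet)
Bit 11: prefix='01' -> emit 'h', reset
Bit 12: prefix='1' (no match yet)
Bit 13: prefix='11' -> emit 'a', reset
Bit 14: prefix='0' (no match yet)
Bit 15: prefix='01' -> emit 'h', reset

Answer: mdmdhhah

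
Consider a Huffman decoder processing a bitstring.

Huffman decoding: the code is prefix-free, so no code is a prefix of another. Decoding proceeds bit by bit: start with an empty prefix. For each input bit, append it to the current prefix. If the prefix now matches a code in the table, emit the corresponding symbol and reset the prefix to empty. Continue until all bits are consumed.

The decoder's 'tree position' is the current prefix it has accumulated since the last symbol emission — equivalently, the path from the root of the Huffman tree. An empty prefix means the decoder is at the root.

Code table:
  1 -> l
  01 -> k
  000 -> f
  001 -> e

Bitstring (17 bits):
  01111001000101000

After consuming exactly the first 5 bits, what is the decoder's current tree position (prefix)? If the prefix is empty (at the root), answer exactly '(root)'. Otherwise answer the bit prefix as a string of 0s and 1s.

Bit 0: prefix='0' (no match yet)
Bit 1: prefix='01' -> emit 'k', reset
Bit 2: prefix='1' -> emit 'l', reset
Bit 3: prefix='1' -> emit 'l', reset
Bit 4: prefix='1' -> emit 'l', reset

Answer: (root)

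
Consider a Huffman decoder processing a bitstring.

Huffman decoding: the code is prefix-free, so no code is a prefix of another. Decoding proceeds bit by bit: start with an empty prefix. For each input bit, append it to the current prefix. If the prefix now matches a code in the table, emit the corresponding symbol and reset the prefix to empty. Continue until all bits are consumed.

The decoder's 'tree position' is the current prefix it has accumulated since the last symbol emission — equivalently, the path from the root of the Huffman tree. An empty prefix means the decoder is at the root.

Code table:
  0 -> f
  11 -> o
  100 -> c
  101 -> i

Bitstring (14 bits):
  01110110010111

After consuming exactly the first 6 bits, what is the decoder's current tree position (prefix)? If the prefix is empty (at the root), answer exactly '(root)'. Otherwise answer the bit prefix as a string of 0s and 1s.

Bit 0: prefix='0' -> emit 'f', reset
Bit 1: prefix='1' (no match yet)
Bit 2: prefix='11' -> emit 'o', reset
Bit 3: prefix='1' (no match yet)
Bit 4: prefix='10' (no match yet)
Bit 5: prefix='101' -> emit 'i', reset

Answer: (root)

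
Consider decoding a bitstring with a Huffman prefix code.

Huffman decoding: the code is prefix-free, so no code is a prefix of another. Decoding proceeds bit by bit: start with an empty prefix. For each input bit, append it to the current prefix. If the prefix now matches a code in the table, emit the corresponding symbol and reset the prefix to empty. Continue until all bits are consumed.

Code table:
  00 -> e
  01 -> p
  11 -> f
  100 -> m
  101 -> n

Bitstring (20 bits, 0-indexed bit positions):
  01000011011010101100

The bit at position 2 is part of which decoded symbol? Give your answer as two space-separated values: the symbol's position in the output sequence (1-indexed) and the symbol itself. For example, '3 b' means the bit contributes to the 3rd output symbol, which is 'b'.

Bit 0: prefix='0' (no match yet)
Bit 1: prefix='01' -> emit 'p', reset
Bit 2: prefix='0' (no match yet)
Bit 3: prefix='00' -> emit 'e', reset
Bit 4: prefix='0' (no match yet)
Bit 5: prefix='00' -> emit 'e', reset
Bit 6: prefix='1' (no match yet)

Answer: 2 e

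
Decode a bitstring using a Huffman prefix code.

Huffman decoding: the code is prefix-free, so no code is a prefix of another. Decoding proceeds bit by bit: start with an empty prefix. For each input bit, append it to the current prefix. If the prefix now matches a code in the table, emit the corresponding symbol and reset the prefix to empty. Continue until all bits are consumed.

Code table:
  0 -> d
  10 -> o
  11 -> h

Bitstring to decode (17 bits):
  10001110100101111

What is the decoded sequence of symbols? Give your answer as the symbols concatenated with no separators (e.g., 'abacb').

Bit 0: prefix='1' (no match yet)
Bit 1: prefix='10' -> emit 'o', reset
Bit 2: prefix='0' -> emit 'd', reset
Bit 3: prefix='0' -> emit 'd', reset
Bit 4: prefix='1' (no match yet)
Bit 5: prefix='11' -> emit 'h', reset
Bit 6: prefix='1' (no match yet)
Bit 7: prefix='10' -> emit 'o', reset
Bit 8: prefix='1' (no match yet)
Bit 9: prefix='10' -> emit 'o', reset
Bit 10: prefix='0' -> emit 'd', reset
Bit 11: prefix='1' (no match yet)
Bit 12: prefix='10' -> emit 'o', reset
Bit 13: prefix='1' (no match yet)
Bit 14: prefix='11' -> emit 'h', reset
Bit 15: prefix='1' (no match yet)
Bit 16: prefix='11' -> emit 'h', reset

Answer: oddhoodohh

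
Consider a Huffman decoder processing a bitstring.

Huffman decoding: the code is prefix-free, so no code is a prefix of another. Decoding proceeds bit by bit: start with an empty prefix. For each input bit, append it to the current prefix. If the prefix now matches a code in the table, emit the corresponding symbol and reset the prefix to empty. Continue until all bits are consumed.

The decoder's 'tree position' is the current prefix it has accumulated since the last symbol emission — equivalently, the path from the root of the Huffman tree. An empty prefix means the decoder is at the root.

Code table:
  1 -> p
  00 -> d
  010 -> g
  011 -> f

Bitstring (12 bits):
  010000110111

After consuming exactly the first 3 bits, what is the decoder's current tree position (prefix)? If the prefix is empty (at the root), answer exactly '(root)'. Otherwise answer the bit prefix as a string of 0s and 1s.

Bit 0: prefix='0' (no match yet)
Bit 1: prefix='01' (no match yet)
Bit 2: prefix='010' -> emit 'g', reset

Answer: (root)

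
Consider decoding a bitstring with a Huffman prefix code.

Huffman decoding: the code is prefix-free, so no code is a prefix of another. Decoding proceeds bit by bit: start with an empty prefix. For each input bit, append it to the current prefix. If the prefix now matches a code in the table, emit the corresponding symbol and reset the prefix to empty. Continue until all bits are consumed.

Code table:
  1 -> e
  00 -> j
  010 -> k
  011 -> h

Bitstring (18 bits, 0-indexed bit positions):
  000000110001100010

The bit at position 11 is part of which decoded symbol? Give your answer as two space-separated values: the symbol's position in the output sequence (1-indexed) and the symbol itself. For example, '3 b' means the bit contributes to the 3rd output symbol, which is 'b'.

Bit 0: prefix='0' (no match yet)
Bit 1: prefix='00' -> emit 'j', reset
Bit 2: prefix='0' (no match yet)
Bit 3: prefix='00' -> emit 'j', reset
Bit 4: prefix='0' (no match yet)
Bit 5: prefix='00' -> emit 'j', reset
Bit 6: prefix='1' -> emit 'e', reset
Bit 7: prefix='1' -> emit 'e', reset
Bit 8: prefix='0' (no match yet)
Bit 9: prefix='00' -> emit 'j', reset
Bit 10: prefix='0' (no match yet)
Bit 11: prefix='01' (no match yet)
Bit 12: prefix='011' -> emit 'h', reset
Bit 13: prefix='0' (no match yet)
Bit 14: prefix='00' -> emit 'j', reset
Bit 15: prefix='0' (no match yet)

Answer: 7 h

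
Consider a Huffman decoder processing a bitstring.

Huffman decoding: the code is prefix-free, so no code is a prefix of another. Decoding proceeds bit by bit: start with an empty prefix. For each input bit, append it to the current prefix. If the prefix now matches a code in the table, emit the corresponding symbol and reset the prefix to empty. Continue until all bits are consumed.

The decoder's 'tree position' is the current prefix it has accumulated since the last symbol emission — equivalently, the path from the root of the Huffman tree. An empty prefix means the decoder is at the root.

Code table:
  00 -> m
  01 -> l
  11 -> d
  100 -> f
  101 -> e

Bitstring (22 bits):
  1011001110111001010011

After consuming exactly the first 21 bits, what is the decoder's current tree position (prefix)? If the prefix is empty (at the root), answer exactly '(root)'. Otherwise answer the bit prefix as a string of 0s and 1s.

Bit 0: prefix='1' (no match yet)
Bit 1: prefix='10' (no match yet)
Bit 2: prefix='101' -> emit 'e', reset
Bit 3: prefix='1' (no match yet)
Bit 4: prefix='10' (no match yet)
Bit 5: prefix='100' -> emit 'f', reset
Bit 6: prefix='1' (no match yet)
Bit 7: prefix='11' -> emit 'd', reset
Bit 8: prefix='1' (no match yet)
Bit 9: prefix='10' (no match yet)
Bit 10: prefix='101' -> emit 'e', reset
Bit 11: prefix='1' (no match yet)
Bit 12: prefix='11' -> emit 'd', reset
Bit 13: prefix='0' (no match yet)
Bit 14: prefix='00' -> emit 'm', reset
Bit 15: prefix='1' (no match yet)
Bit 16: prefix='10' (no match yet)
Bit 17: prefix='101' -> emit 'e', reset
Bit 18: prefix='0' (no match yet)
Bit 19: prefix='00' -> emit 'm', reset
Bit 20: prefix='1' (no match yet)

Answer: 1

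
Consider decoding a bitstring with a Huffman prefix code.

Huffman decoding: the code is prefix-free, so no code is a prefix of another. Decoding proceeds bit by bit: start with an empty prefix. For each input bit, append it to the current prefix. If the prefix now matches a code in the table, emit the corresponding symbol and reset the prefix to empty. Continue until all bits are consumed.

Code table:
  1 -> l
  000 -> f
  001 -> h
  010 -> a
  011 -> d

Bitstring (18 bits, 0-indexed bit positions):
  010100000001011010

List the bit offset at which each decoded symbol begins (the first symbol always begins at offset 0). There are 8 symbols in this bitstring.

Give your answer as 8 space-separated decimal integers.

Bit 0: prefix='0' (no match yet)
Bit 1: prefix='01' (no match yet)
Bit 2: prefix='010' -> emit 'a', reset
Bit 3: prefix='1' -> emit 'l', reset
Bit 4: prefix='0' (no match yet)
Bit 5: prefix='00' (no match yet)
Bit 6: prefix='000' -> emit 'f', reset
Bit 7: prefix='0' (no match yet)
Bit 8: prefix='00' (no match yet)
Bit 9: prefix='000' -> emit 'f', reset
Bit 10: prefix='0' (no match yet)
Bit 11: prefix='01' (no match yet)
Bit 12: prefix='010' -> emit 'a', reset
Bit 13: prefix='1' -> emit 'l', reset
Bit 14: prefix='1' -> emit 'l', reset
Bit 15: prefix='0' (no match yet)
Bit 16: prefix='01' (no match yet)
Bit 17: prefix='010' -> emit 'a', reset

Answer: 0 3 4 7 10 13 14 15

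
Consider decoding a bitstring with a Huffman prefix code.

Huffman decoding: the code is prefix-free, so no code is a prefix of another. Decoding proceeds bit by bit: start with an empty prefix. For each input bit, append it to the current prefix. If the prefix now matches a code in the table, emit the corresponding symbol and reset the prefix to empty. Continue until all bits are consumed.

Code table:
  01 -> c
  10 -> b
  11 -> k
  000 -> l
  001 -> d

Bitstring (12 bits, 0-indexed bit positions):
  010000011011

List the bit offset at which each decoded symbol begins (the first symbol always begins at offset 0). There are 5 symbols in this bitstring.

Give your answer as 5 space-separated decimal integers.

Bit 0: prefix='0' (no match yet)
Bit 1: prefix='01' -> emit 'c', reset
Bit 2: prefix='0' (no match yet)
Bit 3: prefix='00' (no match yet)
Bit 4: prefix='000' -> emit 'l', reset
Bit 5: prefix='0' (no match yet)
Bit 6: prefix='00' (no match yet)
Bit 7: prefix='001' -> emit 'd', reset
Bit 8: prefix='1' (no match yet)
Bit 9: prefix='10' -> emit 'b', reset
Bit 10: prefix='1' (no match yet)
Bit 11: prefix='11' -> emit 'k', reset

Answer: 0 2 5 8 10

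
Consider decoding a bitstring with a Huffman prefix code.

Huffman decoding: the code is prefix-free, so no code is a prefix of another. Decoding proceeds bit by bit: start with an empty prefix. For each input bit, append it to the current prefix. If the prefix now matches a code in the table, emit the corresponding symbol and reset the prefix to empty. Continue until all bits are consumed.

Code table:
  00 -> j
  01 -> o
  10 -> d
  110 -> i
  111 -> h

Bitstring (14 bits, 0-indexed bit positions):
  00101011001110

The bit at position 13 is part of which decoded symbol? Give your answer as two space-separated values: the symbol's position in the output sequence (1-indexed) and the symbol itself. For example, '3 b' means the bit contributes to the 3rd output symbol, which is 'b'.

Answer: 6 i

Derivation:
Bit 0: prefix='0' (no match yet)
Bit 1: prefix='00' -> emit 'j', reset
Bit 2: prefix='1' (no match yet)
Bit 3: prefix='10' -> emit 'd', reset
Bit 4: prefix='1' (no match yet)
Bit 5: prefix='10' -> emit 'd', reset
Bit 6: prefix='1' (no match yet)
Bit 7: prefix='11' (no match yet)
Bit 8: prefix='110' -> emit 'i', reset
Bit 9: prefix='0' (no match yet)
Bit 10: prefix='01' -> emit 'o', reset
Bit 11: prefix='1' (no match yet)
Bit 12: prefix='11' (no match yet)
Bit 13: prefix='110' -> emit 'i', reset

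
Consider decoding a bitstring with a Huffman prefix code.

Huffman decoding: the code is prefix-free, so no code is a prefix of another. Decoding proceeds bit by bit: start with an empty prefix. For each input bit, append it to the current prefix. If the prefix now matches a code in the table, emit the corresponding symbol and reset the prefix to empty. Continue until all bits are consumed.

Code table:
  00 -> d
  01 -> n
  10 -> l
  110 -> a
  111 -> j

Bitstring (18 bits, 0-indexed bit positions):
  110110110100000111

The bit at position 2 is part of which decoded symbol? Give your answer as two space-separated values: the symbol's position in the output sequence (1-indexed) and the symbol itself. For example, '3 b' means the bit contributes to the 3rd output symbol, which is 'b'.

Answer: 1 a

Derivation:
Bit 0: prefix='1' (no match yet)
Bit 1: prefix='11' (no match yet)
Bit 2: prefix='110' -> emit 'a', reset
Bit 3: prefix='1' (no match yet)
Bit 4: prefix='11' (no match yet)
Bit 5: prefix='110' -> emit 'a', reset
Bit 6: prefix='1' (no match yet)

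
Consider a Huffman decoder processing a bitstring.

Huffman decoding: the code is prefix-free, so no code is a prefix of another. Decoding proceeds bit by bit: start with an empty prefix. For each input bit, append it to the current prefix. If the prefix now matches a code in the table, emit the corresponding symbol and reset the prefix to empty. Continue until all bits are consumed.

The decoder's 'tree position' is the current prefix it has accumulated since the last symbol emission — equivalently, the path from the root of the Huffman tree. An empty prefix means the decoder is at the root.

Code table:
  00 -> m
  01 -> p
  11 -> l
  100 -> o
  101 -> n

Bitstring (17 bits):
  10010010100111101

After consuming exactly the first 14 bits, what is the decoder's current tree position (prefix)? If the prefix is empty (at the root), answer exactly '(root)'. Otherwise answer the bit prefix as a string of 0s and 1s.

Bit 0: prefix='1' (no match yet)
Bit 1: prefix='10' (no match yet)
Bit 2: prefix='100' -> emit 'o', reset
Bit 3: prefix='1' (no match yet)
Bit 4: prefix='10' (no match yet)
Bit 5: prefix='100' -> emit 'o', reset
Bit 6: prefix='1' (no match yet)
Bit 7: prefix='10' (no match yet)
Bit 8: prefix='101' -> emit 'n', reset
Bit 9: prefix='0' (no match yet)
Bit 10: prefix='00' -> emit 'm', reset
Bit 11: prefix='1' (no match yet)
Bit 12: prefix='11' -> emit 'l', reset
Bit 13: prefix='1' (no match yet)

Answer: 1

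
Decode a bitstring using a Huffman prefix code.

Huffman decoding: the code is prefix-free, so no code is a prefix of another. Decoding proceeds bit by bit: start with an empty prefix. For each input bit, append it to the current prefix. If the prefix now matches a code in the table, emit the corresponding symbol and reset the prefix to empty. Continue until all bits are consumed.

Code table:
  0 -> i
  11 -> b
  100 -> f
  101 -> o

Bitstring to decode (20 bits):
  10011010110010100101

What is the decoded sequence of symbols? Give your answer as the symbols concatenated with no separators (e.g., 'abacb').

Answer: fbiofoiio

Derivation:
Bit 0: prefix='1' (no match yet)
Bit 1: prefix='10' (no match yet)
Bit 2: prefix='100' -> emit 'f', reset
Bit 3: prefix='1' (no match yet)
Bit 4: prefix='11' -> emit 'b', reset
Bit 5: prefix='0' -> emit 'i', reset
Bit 6: prefix='1' (no match yet)
Bit 7: prefix='10' (no match yet)
Bit 8: prefix='101' -> emit 'o', reset
Bit 9: prefix='1' (no match yet)
Bit 10: prefix='10' (no match yet)
Bit 11: prefix='100' -> emit 'f', reset
Bit 12: prefix='1' (no match yet)
Bit 13: prefix='10' (no match yet)
Bit 14: prefix='101' -> emit 'o', reset
Bit 15: prefix='0' -> emit 'i', reset
Bit 16: prefix='0' -> emit 'i', reset
Bit 17: prefix='1' (no match yet)
Bit 18: prefix='10' (no match yet)
Bit 19: prefix='101' -> emit 'o', reset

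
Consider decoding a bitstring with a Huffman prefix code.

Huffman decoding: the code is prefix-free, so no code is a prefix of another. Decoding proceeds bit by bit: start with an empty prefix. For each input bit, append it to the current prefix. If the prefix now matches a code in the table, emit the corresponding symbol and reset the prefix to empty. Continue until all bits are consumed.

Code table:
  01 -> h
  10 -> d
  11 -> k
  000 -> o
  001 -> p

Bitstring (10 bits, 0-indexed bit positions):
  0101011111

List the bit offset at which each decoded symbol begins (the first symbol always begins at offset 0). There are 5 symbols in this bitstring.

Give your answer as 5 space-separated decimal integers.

Bit 0: prefix='0' (no match yet)
Bit 1: prefix='01' -> emit 'h', reset
Bit 2: prefix='0' (no match yet)
Bit 3: prefix='01' -> emit 'h', reset
Bit 4: prefix='0' (no match yet)
Bit 5: prefix='01' -> emit 'h', reset
Bit 6: prefix='1' (no match yet)
Bit 7: prefix='11' -> emit 'k', reset
Bit 8: prefix='1' (no match yet)
Bit 9: prefix='11' -> emit 'k', reset

Answer: 0 2 4 6 8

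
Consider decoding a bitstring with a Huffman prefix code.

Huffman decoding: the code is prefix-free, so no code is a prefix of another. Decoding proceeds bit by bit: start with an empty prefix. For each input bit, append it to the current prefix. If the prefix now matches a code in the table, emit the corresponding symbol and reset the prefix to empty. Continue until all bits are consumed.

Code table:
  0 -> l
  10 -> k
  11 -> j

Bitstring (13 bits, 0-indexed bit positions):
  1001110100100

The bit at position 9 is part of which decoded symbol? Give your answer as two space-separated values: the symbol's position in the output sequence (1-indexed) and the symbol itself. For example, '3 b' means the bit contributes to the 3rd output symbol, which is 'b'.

Bit 0: prefix='1' (no match yet)
Bit 1: prefix='10' -> emit 'k', reset
Bit 2: prefix='0' -> emit 'l', reset
Bit 3: prefix='1' (no match yet)
Bit 4: prefix='11' -> emit 'j', reset
Bit 5: prefix='1' (no match yet)
Bit 6: prefix='10' -> emit 'k', reset
Bit 7: prefix='1' (no match yet)
Bit 8: prefix='10' -> emit 'k', reset
Bit 9: prefix='0' -> emit 'l', reset
Bit 10: prefix='1' (no match yet)
Bit 11: prefix='10' -> emit 'k', reset
Bit 12: prefix='0' -> emit 'l', reset

Answer: 6 l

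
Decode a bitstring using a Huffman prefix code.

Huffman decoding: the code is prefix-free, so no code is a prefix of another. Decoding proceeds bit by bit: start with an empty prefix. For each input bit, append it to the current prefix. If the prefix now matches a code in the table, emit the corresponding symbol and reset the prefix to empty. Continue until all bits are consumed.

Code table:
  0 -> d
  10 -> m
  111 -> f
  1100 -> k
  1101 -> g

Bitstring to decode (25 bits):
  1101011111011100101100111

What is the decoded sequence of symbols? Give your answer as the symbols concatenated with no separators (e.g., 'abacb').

Bit 0: prefix='1' (no match yet)
Bit 1: prefix='11' (no match yet)
Bit 2: prefix='110' (no match yet)
Bit 3: prefix='1101' -> emit 'g', reset
Bit 4: prefix='0' -> emit 'd', reset
Bit 5: prefix='1' (no match yet)
Bit 6: prefix='11' (no match yet)
Bit 7: prefix='111' -> emit 'f', reset
Bit 8: prefix='1' (no match yet)
Bit 9: prefix='11' (no match yet)
Bit 10: prefix='110' (no match yet)
Bit 11: prefix='1101' -> emit 'g', reset
Bit 12: prefix='1' (no match yet)
Bit 13: prefix='11' (no match yet)
Bit 14: prefix='110' (no match yet)
Bit 15: prefix='1100' -> emit 'k', reset
Bit 16: prefix='1' (no match yet)
Bit 17: prefix='10' -> emit 'm', reset
Bit 18: prefix='1' (no match yet)
Bit 19: prefix='11' (no match yet)
Bit 20: prefix='110' (no match yet)
Bit 21: prefix='1100' -> emit 'k', reset
Bit 22: prefix='1' (no match yet)
Bit 23: prefix='11' (no match yet)
Bit 24: prefix='111' -> emit 'f', reset

Answer: gdfgkmkf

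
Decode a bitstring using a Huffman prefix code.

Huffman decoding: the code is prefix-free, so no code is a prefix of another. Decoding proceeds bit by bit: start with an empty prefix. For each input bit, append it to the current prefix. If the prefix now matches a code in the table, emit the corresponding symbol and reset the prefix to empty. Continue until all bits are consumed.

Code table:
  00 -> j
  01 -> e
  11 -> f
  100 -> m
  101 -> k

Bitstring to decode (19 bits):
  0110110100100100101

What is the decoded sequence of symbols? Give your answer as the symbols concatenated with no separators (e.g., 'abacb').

Answer: ekkjmmk

Derivation:
Bit 0: prefix='0' (no match yet)
Bit 1: prefix='01' -> emit 'e', reset
Bit 2: prefix='1' (no match yet)
Bit 3: prefix='10' (no match yet)
Bit 4: prefix='101' -> emit 'k', reset
Bit 5: prefix='1' (no match yet)
Bit 6: prefix='10' (no match yet)
Bit 7: prefix='101' -> emit 'k', reset
Bit 8: prefix='0' (no match yet)
Bit 9: prefix='00' -> emit 'j', reset
Bit 10: prefix='1' (no match yet)
Bit 11: prefix='10' (no match yet)
Bit 12: prefix='100' -> emit 'm', reset
Bit 13: prefix='1' (no match yet)
Bit 14: prefix='10' (no match yet)
Bit 15: prefix='100' -> emit 'm', reset
Bit 16: prefix='1' (no match yet)
Bit 17: prefix='10' (no match yet)
Bit 18: prefix='101' -> emit 'k', reset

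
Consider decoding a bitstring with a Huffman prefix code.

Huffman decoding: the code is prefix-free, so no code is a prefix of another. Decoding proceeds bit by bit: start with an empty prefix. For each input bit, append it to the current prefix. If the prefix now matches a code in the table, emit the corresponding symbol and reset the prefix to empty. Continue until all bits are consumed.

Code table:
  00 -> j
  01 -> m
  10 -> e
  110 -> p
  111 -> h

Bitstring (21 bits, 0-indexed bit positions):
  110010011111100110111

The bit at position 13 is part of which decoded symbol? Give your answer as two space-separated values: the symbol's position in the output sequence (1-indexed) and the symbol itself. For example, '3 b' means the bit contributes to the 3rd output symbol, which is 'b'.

Bit 0: prefix='1' (no match yet)
Bit 1: prefix='11' (no match yet)
Bit 2: prefix='110' -> emit 'p', reset
Bit 3: prefix='0' (no match yet)
Bit 4: prefix='01' -> emit 'm', reset
Bit 5: prefix='0' (no match yet)
Bit 6: prefix='00' -> emit 'j', reset
Bit 7: prefix='1' (no match yet)
Bit 8: prefix='11' (no match yet)
Bit 9: prefix='111' -> emit 'h', reset
Bit 10: prefix='1' (no match yet)
Bit 11: prefix='11' (no match yet)
Bit 12: prefix='111' -> emit 'h', reset
Bit 13: prefix='0' (no match yet)
Bit 14: prefix='00' -> emit 'j', reset
Bit 15: prefix='1' (no match yet)
Bit 16: prefix='11' (no match yet)
Bit 17: prefix='110' -> emit 'p', reset

Answer: 6 j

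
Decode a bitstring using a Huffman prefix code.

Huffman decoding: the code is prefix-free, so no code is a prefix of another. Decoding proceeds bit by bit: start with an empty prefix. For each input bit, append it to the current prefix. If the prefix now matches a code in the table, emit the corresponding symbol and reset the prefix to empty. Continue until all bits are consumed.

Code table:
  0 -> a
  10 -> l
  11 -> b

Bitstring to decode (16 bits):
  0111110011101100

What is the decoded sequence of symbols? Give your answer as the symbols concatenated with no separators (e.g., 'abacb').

Answer: abblablbaa

Derivation:
Bit 0: prefix='0' -> emit 'a', reset
Bit 1: prefix='1' (no match yet)
Bit 2: prefix='11' -> emit 'b', reset
Bit 3: prefix='1' (no match yet)
Bit 4: prefix='11' -> emit 'b', reset
Bit 5: prefix='1' (no match yet)
Bit 6: prefix='10' -> emit 'l', reset
Bit 7: prefix='0' -> emit 'a', reset
Bit 8: prefix='1' (no match yet)
Bit 9: prefix='11' -> emit 'b', reset
Bit 10: prefix='1' (no match yet)
Bit 11: prefix='10' -> emit 'l', reset
Bit 12: prefix='1' (no match yet)
Bit 13: prefix='11' -> emit 'b', reset
Bit 14: prefix='0' -> emit 'a', reset
Bit 15: prefix='0' -> emit 'a', reset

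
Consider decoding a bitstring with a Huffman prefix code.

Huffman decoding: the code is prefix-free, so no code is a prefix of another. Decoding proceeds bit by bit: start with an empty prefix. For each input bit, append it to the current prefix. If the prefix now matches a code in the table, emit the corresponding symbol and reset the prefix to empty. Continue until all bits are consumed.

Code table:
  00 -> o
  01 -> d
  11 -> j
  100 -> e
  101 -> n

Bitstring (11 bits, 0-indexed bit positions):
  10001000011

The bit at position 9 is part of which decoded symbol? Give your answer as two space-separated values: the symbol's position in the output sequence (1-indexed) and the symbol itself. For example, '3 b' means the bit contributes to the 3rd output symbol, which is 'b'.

Bit 0: prefix='1' (no match yet)
Bit 1: prefix='10' (no match yet)
Bit 2: prefix='100' -> emit 'e', reset
Bit 3: prefix='0' (no match yet)
Bit 4: prefix='01' -> emit 'd', reset
Bit 5: prefix='0' (no match yet)
Bit 6: prefix='00' -> emit 'o', reset
Bit 7: prefix='0' (no match yet)
Bit 8: prefix='00' -> emit 'o', reset
Bit 9: prefix='1' (no match yet)
Bit 10: prefix='11' -> emit 'j', reset

Answer: 5 j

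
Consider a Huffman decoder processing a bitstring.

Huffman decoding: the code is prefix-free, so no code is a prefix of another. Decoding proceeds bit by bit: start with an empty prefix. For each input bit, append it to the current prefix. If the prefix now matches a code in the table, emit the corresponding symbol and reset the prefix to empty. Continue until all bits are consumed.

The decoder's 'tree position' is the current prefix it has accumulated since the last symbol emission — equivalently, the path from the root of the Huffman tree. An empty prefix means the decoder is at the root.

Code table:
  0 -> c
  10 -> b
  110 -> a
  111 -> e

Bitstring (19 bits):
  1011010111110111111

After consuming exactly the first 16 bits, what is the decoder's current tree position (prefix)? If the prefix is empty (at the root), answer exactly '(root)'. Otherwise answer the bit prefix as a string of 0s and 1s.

Bit 0: prefix='1' (no match yet)
Bit 1: prefix='10' -> emit 'b', reset
Bit 2: prefix='1' (no match yet)
Bit 3: prefix='11' (no match yet)
Bit 4: prefix='110' -> emit 'a', reset
Bit 5: prefix='1' (no match yet)
Bit 6: prefix='10' -> emit 'b', reset
Bit 7: prefix='1' (no match yet)
Bit 8: prefix='11' (no match yet)
Bit 9: prefix='111' -> emit 'e', reset
Bit 10: prefix='1' (no match yet)
Bit 11: prefix='11' (no match yet)
Bit 12: prefix='110' -> emit 'a', reset
Bit 13: prefix='1' (no match yet)
Bit 14: prefix='11' (no match yet)
Bit 15: prefix='111' -> emit 'e', reset

Answer: (root)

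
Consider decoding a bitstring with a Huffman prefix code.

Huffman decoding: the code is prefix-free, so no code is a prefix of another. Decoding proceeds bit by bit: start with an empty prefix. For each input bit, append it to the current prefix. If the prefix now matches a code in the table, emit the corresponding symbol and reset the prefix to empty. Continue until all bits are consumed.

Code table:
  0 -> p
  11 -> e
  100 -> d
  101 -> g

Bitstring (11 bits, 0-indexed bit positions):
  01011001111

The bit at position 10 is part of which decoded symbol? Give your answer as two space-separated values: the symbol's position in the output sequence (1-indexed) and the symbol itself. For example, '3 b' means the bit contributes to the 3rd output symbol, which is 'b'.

Bit 0: prefix='0' -> emit 'p', reset
Bit 1: prefix='1' (no match yet)
Bit 2: prefix='10' (no match yet)
Bit 3: prefix='101' -> emit 'g', reset
Bit 4: prefix='1' (no match yet)
Bit 5: prefix='10' (no match yet)
Bit 6: prefix='100' -> emit 'd', reset
Bit 7: prefix='1' (no match yet)
Bit 8: prefix='11' -> emit 'e', reset
Bit 9: prefix='1' (no match yet)
Bit 10: prefix='11' -> emit 'e', reset

Answer: 5 e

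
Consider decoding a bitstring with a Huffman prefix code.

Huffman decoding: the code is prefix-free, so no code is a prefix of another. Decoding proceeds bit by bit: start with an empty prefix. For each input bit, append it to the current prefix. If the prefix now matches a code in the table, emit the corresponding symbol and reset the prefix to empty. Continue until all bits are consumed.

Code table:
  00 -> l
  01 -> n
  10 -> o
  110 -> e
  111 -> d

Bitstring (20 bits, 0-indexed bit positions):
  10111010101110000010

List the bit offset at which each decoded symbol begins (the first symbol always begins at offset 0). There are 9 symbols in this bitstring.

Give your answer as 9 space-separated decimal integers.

Bit 0: prefix='1' (no match yet)
Bit 1: prefix='10' -> emit 'o', reset
Bit 2: prefix='1' (no match yet)
Bit 3: prefix='11' (no match yet)
Bit 4: prefix='111' -> emit 'd', reset
Bit 5: prefix='0' (no match yet)
Bit 6: prefix='01' -> emit 'n', reset
Bit 7: prefix='0' (no match yet)
Bit 8: prefix='01' -> emit 'n', reset
Bit 9: prefix='0' (no match yet)
Bit 10: prefix='01' -> emit 'n', reset
Bit 11: prefix='1' (no match yet)
Bit 12: prefix='11' (no match yet)
Bit 13: prefix='110' -> emit 'e', reset
Bit 14: prefix='0' (no match yet)
Bit 15: prefix='00' -> emit 'l', reset
Bit 16: prefix='0' (no match yet)
Bit 17: prefix='00' -> emit 'l', reset
Bit 18: prefix='1' (no match yet)
Bit 19: prefix='10' -> emit 'o', reset

Answer: 0 2 5 7 9 11 14 16 18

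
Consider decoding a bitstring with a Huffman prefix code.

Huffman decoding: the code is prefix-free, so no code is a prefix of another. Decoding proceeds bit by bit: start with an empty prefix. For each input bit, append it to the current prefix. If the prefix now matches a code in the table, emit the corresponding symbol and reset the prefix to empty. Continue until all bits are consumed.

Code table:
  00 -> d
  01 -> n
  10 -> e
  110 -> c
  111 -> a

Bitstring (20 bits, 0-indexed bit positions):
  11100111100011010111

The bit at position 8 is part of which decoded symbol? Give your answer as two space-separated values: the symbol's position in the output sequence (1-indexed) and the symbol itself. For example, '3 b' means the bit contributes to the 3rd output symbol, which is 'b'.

Answer: 4 e

Derivation:
Bit 0: prefix='1' (no match yet)
Bit 1: prefix='11' (no match yet)
Bit 2: prefix='111' -> emit 'a', reset
Bit 3: prefix='0' (no match yet)
Bit 4: prefix='00' -> emit 'd', reset
Bit 5: prefix='1' (no match yet)
Bit 6: prefix='11' (no match yet)
Bit 7: prefix='111' -> emit 'a', reset
Bit 8: prefix='1' (no match yet)
Bit 9: prefix='10' -> emit 'e', reset
Bit 10: prefix='0' (no match yet)
Bit 11: prefix='00' -> emit 'd', reset
Bit 12: prefix='1' (no match yet)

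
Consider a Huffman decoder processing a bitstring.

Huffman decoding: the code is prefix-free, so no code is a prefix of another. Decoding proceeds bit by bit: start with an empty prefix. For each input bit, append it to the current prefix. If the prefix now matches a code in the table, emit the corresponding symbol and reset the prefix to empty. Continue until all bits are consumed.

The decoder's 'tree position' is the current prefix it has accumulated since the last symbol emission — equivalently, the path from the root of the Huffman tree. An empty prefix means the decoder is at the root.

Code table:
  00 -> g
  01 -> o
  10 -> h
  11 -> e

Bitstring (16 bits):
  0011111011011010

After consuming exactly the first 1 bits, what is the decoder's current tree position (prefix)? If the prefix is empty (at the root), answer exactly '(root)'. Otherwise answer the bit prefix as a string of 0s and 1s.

Answer: 0

Derivation:
Bit 0: prefix='0' (no match yet)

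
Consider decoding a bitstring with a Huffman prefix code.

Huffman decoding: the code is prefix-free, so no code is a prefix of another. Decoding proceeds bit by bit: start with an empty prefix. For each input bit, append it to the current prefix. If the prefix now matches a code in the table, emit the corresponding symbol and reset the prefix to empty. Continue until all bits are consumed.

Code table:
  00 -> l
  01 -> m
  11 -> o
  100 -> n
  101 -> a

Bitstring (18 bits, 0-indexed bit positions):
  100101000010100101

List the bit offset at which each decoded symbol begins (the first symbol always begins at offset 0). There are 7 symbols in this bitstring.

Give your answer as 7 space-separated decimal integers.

Answer: 0 3 6 8 10 13 15

Derivation:
Bit 0: prefix='1' (no match yet)
Bit 1: prefix='10' (no match yet)
Bit 2: prefix='100' -> emit 'n', reset
Bit 3: prefix='1' (no match yet)
Bit 4: prefix='10' (no match yet)
Bit 5: prefix='101' -> emit 'a', reset
Bit 6: prefix='0' (no match yet)
Bit 7: prefix='00' -> emit 'l', reset
Bit 8: prefix='0' (no match yet)
Bit 9: prefix='00' -> emit 'l', reset
Bit 10: prefix='1' (no match yet)
Bit 11: prefix='10' (no match yet)
Bit 12: prefix='101' -> emit 'a', reset
Bit 13: prefix='0' (no match yet)
Bit 14: prefix='00' -> emit 'l', reset
Bit 15: prefix='1' (no match yet)
Bit 16: prefix='10' (no match yet)
Bit 17: prefix='101' -> emit 'a', reset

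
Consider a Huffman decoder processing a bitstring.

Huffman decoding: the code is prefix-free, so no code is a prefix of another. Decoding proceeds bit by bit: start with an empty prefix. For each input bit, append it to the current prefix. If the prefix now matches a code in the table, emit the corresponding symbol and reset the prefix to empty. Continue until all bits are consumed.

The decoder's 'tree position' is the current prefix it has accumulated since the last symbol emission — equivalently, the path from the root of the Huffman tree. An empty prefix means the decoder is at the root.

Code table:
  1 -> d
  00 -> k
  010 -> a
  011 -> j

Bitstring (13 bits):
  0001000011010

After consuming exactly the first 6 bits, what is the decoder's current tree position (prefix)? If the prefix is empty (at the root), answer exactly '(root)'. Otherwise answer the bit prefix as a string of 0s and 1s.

Answer: 0

Derivation:
Bit 0: prefix='0' (no match yet)
Bit 1: prefix='00' -> emit 'k', reset
Bit 2: prefix='0' (no match yet)
Bit 3: prefix='01' (no match yet)
Bit 4: prefix='010' -> emit 'a', reset
Bit 5: prefix='0' (no match yet)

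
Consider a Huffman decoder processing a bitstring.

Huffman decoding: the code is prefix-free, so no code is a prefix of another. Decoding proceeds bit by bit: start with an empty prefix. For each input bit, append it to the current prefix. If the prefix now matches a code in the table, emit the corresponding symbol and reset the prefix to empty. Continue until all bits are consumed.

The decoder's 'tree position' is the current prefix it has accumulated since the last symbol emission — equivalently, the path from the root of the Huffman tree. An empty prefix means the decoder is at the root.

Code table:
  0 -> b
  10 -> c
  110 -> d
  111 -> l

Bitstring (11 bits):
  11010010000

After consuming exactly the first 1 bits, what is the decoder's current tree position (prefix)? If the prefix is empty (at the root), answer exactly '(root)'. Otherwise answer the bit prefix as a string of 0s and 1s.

Bit 0: prefix='1' (no match yet)

Answer: 1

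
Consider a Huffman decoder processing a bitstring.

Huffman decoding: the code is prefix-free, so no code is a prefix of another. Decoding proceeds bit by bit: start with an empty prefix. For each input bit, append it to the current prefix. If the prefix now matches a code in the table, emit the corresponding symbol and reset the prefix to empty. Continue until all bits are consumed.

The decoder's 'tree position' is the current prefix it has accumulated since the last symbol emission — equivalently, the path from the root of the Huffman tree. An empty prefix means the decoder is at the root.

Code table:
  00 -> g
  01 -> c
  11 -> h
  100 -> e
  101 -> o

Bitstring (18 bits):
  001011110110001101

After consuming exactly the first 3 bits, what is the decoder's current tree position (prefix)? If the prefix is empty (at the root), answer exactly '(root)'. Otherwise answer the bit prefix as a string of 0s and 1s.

Bit 0: prefix='0' (no match yet)
Bit 1: prefix='00' -> emit 'g', reset
Bit 2: prefix='1' (no match yet)

Answer: 1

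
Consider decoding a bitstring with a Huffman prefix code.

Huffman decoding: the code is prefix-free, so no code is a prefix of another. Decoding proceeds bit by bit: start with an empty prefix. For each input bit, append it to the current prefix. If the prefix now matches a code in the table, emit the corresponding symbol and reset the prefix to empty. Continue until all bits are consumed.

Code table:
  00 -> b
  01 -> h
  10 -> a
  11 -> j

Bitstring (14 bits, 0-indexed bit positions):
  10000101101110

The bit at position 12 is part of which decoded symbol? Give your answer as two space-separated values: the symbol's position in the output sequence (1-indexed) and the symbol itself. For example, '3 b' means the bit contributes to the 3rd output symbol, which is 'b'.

Answer: 7 a

Derivation:
Bit 0: prefix='1' (no match yet)
Bit 1: prefix='10' -> emit 'a', reset
Bit 2: prefix='0' (no match yet)
Bit 3: prefix='00' -> emit 'b', reset
Bit 4: prefix='0' (no match yet)
Bit 5: prefix='01' -> emit 'h', reset
Bit 6: prefix='0' (no match yet)
Bit 7: prefix='01' -> emit 'h', reset
Bit 8: prefix='1' (no match yet)
Bit 9: prefix='10' -> emit 'a', reset
Bit 10: prefix='1' (no match yet)
Bit 11: prefix='11' -> emit 'j', reset
Bit 12: prefix='1' (no match yet)
Bit 13: prefix='10' -> emit 'a', reset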